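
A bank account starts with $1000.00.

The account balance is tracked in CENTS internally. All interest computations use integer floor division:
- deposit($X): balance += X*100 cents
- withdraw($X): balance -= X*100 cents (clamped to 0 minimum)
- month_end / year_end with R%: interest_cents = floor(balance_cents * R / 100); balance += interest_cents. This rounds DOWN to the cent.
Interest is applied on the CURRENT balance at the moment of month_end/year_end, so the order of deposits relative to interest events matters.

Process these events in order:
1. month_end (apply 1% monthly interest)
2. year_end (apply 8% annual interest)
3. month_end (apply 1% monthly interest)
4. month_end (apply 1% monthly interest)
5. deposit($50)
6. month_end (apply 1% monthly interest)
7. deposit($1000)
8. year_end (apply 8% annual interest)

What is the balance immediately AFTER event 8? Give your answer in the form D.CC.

After 1 (month_end (apply 1% monthly interest)): balance=$1010.00 total_interest=$10.00
After 2 (year_end (apply 8% annual interest)): balance=$1090.80 total_interest=$90.80
After 3 (month_end (apply 1% monthly interest)): balance=$1101.70 total_interest=$101.70
After 4 (month_end (apply 1% monthly interest)): balance=$1112.71 total_interest=$112.71
After 5 (deposit($50)): balance=$1162.71 total_interest=$112.71
After 6 (month_end (apply 1% monthly interest)): balance=$1174.33 total_interest=$124.33
After 7 (deposit($1000)): balance=$2174.33 total_interest=$124.33
After 8 (year_end (apply 8% annual interest)): balance=$2348.27 total_interest=$298.27

Answer: 2348.27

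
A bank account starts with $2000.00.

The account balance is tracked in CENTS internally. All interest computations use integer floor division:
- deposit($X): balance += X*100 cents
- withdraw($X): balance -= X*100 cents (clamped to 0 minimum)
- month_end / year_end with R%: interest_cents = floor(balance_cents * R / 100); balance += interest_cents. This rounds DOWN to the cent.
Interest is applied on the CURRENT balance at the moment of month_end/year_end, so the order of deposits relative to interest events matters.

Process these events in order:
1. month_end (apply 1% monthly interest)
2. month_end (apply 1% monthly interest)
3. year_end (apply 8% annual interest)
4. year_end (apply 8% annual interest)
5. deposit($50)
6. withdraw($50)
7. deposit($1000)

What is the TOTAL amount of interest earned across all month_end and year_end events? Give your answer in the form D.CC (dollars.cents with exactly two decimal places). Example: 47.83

Answer: 379.68

Derivation:
After 1 (month_end (apply 1% monthly interest)): balance=$2020.00 total_interest=$20.00
After 2 (month_end (apply 1% monthly interest)): balance=$2040.20 total_interest=$40.20
After 3 (year_end (apply 8% annual interest)): balance=$2203.41 total_interest=$203.41
After 4 (year_end (apply 8% annual interest)): balance=$2379.68 total_interest=$379.68
After 5 (deposit($50)): balance=$2429.68 total_interest=$379.68
After 6 (withdraw($50)): balance=$2379.68 total_interest=$379.68
After 7 (deposit($1000)): balance=$3379.68 total_interest=$379.68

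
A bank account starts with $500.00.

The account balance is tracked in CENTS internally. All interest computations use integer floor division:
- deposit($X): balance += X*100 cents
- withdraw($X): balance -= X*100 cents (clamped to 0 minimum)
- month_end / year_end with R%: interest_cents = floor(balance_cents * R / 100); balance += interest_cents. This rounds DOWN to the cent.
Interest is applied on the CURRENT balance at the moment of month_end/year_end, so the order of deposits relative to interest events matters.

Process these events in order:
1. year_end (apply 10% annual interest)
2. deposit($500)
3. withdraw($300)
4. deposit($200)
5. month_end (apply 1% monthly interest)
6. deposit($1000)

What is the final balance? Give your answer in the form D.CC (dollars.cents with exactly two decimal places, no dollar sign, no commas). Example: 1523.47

Answer: 1959.50

Derivation:
After 1 (year_end (apply 10% annual interest)): balance=$550.00 total_interest=$50.00
After 2 (deposit($500)): balance=$1050.00 total_interest=$50.00
After 3 (withdraw($300)): balance=$750.00 total_interest=$50.00
After 4 (deposit($200)): balance=$950.00 total_interest=$50.00
After 5 (month_end (apply 1% monthly interest)): balance=$959.50 total_interest=$59.50
After 6 (deposit($1000)): balance=$1959.50 total_interest=$59.50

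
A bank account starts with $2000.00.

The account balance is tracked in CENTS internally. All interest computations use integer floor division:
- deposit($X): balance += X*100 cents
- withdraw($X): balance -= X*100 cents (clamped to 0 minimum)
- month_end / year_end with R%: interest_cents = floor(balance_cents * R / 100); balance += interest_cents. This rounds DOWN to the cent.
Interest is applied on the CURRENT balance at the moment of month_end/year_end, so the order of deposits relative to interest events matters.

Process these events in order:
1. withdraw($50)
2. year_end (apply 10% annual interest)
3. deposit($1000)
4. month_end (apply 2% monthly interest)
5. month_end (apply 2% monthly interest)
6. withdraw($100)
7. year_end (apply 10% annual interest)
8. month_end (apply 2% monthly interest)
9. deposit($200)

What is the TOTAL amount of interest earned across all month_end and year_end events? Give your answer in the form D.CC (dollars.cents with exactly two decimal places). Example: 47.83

After 1 (withdraw($50)): balance=$1950.00 total_interest=$0.00
After 2 (year_end (apply 10% annual interest)): balance=$2145.00 total_interest=$195.00
After 3 (deposit($1000)): balance=$3145.00 total_interest=$195.00
After 4 (month_end (apply 2% monthly interest)): balance=$3207.90 total_interest=$257.90
After 5 (month_end (apply 2% monthly interest)): balance=$3272.05 total_interest=$322.05
After 6 (withdraw($100)): balance=$3172.05 total_interest=$322.05
After 7 (year_end (apply 10% annual interest)): balance=$3489.25 total_interest=$639.25
After 8 (month_end (apply 2% monthly interest)): balance=$3559.03 total_interest=$709.03
After 9 (deposit($200)): balance=$3759.03 total_interest=$709.03

Answer: 709.03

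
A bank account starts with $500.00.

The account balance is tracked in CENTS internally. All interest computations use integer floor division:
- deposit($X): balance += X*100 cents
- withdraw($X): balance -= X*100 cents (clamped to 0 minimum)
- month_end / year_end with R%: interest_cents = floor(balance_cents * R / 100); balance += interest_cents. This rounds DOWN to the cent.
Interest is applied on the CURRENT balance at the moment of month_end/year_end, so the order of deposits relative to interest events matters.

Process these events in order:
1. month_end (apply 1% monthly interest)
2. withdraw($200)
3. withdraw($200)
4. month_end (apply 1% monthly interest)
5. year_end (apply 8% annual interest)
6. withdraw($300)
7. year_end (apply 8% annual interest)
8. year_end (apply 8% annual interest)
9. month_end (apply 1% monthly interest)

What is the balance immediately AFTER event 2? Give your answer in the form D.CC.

After 1 (month_end (apply 1% monthly interest)): balance=$505.00 total_interest=$5.00
After 2 (withdraw($200)): balance=$305.00 total_interest=$5.00

Answer: 305.00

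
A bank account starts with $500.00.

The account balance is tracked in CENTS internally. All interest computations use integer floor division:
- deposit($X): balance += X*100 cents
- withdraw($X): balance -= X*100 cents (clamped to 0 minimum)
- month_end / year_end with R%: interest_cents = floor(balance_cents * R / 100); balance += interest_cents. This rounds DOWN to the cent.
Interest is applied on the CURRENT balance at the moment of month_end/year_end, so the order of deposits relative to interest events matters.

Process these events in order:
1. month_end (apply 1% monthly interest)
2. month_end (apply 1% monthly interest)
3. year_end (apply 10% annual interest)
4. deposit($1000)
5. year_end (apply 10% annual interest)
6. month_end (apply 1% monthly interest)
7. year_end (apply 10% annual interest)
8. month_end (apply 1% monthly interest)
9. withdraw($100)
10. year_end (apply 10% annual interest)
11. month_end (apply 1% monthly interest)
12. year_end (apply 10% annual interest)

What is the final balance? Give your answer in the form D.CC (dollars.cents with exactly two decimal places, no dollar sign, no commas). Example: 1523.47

Answer: 2232.54

Derivation:
After 1 (month_end (apply 1% monthly interest)): balance=$505.00 total_interest=$5.00
After 2 (month_end (apply 1% monthly interest)): balance=$510.05 total_interest=$10.05
After 3 (year_end (apply 10% annual interest)): balance=$561.05 total_interest=$61.05
After 4 (deposit($1000)): balance=$1561.05 total_interest=$61.05
After 5 (year_end (apply 10% annual interest)): balance=$1717.15 total_interest=$217.15
After 6 (month_end (apply 1% monthly interest)): balance=$1734.32 total_interest=$234.32
After 7 (year_end (apply 10% annual interest)): balance=$1907.75 total_interest=$407.75
After 8 (month_end (apply 1% monthly interest)): balance=$1926.82 total_interest=$426.82
After 9 (withdraw($100)): balance=$1826.82 total_interest=$426.82
After 10 (year_end (apply 10% annual interest)): balance=$2009.50 total_interest=$609.50
After 11 (month_end (apply 1% monthly interest)): balance=$2029.59 total_interest=$629.59
After 12 (year_end (apply 10% annual interest)): balance=$2232.54 total_interest=$832.54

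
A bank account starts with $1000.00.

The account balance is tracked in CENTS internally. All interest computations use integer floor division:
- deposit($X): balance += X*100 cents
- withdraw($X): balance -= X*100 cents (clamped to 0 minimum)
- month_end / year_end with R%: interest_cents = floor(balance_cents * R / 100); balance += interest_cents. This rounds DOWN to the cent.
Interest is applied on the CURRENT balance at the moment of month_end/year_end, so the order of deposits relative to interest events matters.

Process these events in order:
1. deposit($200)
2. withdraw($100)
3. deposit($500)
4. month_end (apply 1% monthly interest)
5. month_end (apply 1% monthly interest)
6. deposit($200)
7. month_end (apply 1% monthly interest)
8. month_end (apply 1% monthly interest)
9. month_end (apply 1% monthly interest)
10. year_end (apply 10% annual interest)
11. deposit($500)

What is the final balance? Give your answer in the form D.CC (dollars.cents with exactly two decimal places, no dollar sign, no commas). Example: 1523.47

Answer: 2576.42

Derivation:
After 1 (deposit($200)): balance=$1200.00 total_interest=$0.00
After 2 (withdraw($100)): balance=$1100.00 total_interest=$0.00
After 3 (deposit($500)): balance=$1600.00 total_interest=$0.00
After 4 (month_end (apply 1% monthly interest)): balance=$1616.00 total_interest=$16.00
After 5 (month_end (apply 1% monthly interest)): balance=$1632.16 total_interest=$32.16
After 6 (deposit($200)): balance=$1832.16 total_interest=$32.16
After 7 (month_end (apply 1% monthly interest)): balance=$1850.48 total_interest=$50.48
After 8 (month_end (apply 1% monthly interest)): balance=$1868.98 total_interest=$68.98
After 9 (month_end (apply 1% monthly interest)): balance=$1887.66 total_interest=$87.66
After 10 (year_end (apply 10% annual interest)): balance=$2076.42 total_interest=$276.42
After 11 (deposit($500)): balance=$2576.42 total_interest=$276.42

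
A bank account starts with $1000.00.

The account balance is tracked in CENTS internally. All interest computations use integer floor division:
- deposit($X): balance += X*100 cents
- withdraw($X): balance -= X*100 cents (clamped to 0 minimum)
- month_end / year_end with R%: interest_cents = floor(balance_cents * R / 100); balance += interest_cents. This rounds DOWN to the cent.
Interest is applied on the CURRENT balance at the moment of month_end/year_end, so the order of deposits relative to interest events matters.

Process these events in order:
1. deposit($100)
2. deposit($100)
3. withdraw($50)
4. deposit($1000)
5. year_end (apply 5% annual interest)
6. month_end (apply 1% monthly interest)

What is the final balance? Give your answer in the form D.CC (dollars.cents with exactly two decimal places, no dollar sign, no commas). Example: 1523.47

Answer: 2280.07

Derivation:
After 1 (deposit($100)): balance=$1100.00 total_interest=$0.00
After 2 (deposit($100)): balance=$1200.00 total_interest=$0.00
After 3 (withdraw($50)): balance=$1150.00 total_interest=$0.00
After 4 (deposit($1000)): balance=$2150.00 total_interest=$0.00
After 5 (year_end (apply 5% annual interest)): balance=$2257.50 total_interest=$107.50
After 6 (month_end (apply 1% monthly interest)): balance=$2280.07 total_interest=$130.07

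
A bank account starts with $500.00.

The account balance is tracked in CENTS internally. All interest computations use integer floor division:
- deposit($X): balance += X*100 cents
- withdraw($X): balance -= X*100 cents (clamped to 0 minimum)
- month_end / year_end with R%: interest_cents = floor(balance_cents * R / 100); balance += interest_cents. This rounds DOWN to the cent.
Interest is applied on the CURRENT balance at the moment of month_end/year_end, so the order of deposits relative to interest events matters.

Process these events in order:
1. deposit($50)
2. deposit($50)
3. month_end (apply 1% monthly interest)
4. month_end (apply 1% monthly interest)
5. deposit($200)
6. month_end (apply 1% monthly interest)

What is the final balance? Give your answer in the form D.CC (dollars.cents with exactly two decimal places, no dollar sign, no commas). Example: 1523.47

After 1 (deposit($50)): balance=$550.00 total_interest=$0.00
After 2 (deposit($50)): balance=$600.00 total_interest=$0.00
After 3 (month_end (apply 1% monthly interest)): balance=$606.00 total_interest=$6.00
After 4 (month_end (apply 1% monthly interest)): balance=$612.06 total_interest=$12.06
After 5 (deposit($200)): balance=$812.06 total_interest=$12.06
After 6 (month_end (apply 1% monthly interest)): balance=$820.18 total_interest=$20.18

Answer: 820.18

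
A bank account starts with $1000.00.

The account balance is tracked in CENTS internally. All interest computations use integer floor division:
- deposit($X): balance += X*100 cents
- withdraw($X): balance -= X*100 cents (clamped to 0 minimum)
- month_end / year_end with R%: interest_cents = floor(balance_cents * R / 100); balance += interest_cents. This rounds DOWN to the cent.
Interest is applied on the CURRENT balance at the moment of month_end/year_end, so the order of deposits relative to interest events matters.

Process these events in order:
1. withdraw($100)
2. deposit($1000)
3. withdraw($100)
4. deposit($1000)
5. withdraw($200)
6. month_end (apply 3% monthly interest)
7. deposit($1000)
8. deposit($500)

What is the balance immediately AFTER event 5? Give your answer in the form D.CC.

Answer: 2600.00

Derivation:
After 1 (withdraw($100)): balance=$900.00 total_interest=$0.00
After 2 (deposit($1000)): balance=$1900.00 total_interest=$0.00
After 3 (withdraw($100)): balance=$1800.00 total_interest=$0.00
After 4 (deposit($1000)): balance=$2800.00 total_interest=$0.00
After 5 (withdraw($200)): balance=$2600.00 total_interest=$0.00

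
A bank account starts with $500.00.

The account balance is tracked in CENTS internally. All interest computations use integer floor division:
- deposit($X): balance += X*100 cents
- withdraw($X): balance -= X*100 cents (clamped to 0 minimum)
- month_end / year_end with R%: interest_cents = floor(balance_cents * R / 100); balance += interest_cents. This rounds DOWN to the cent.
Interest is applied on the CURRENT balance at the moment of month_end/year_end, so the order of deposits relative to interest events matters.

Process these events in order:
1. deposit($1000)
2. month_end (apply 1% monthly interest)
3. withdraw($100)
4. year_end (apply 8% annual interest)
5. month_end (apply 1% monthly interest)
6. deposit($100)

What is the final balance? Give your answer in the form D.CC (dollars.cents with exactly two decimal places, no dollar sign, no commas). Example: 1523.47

Answer: 1643.48

Derivation:
After 1 (deposit($1000)): balance=$1500.00 total_interest=$0.00
After 2 (month_end (apply 1% monthly interest)): balance=$1515.00 total_interest=$15.00
After 3 (withdraw($100)): balance=$1415.00 total_interest=$15.00
After 4 (year_end (apply 8% annual interest)): balance=$1528.20 total_interest=$128.20
After 5 (month_end (apply 1% monthly interest)): balance=$1543.48 total_interest=$143.48
After 6 (deposit($100)): balance=$1643.48 total_interest=$143.48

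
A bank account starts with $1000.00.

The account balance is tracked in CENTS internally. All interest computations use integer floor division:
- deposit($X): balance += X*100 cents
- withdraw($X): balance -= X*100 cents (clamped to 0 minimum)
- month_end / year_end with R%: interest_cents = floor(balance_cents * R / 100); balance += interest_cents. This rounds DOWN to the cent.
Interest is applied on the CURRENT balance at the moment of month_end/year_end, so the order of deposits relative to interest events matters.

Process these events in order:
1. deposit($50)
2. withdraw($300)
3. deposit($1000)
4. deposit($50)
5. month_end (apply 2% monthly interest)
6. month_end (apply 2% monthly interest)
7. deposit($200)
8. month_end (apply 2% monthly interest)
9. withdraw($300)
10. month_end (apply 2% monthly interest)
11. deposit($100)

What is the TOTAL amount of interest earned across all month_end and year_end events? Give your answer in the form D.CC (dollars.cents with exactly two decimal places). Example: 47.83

Answer: 150.45

Derivation:
After 1 (deposit($50)): balance=$1050.00 total_interest=$0.00
After 2 (withdraw($300)): balance=$750.00 total_interest=$0.00
After 3 (deposit($1000)): balance=$1750.00 total_interest=$0.00
After 4 (deposit($50)): balance=$1800.00 total_interest=$0.00
After 5 (month_end (apply 2% monthly interest)): balance=$1836.00 total_interest=$36.00
After 6 (month_end (apply 2% monthly interest)): balance=$1872.72 total_interest=$72.72
After 7 (deposit($200)): balance=$2072.72 total_interest=$72.72
After 8 (month_end (apply 2% monthly interest)): balance=$2114.17 total_interest=$114.17
After 9 (withdraw($300)): balance=$1814.17 total_interest=$114.17
After 10 (month_end (apply 2% monthly interest)): balance=$1850.45 total_interest=$150.45
After 11 (deposit($100)): balance=$1950.45 total_interest=$150.45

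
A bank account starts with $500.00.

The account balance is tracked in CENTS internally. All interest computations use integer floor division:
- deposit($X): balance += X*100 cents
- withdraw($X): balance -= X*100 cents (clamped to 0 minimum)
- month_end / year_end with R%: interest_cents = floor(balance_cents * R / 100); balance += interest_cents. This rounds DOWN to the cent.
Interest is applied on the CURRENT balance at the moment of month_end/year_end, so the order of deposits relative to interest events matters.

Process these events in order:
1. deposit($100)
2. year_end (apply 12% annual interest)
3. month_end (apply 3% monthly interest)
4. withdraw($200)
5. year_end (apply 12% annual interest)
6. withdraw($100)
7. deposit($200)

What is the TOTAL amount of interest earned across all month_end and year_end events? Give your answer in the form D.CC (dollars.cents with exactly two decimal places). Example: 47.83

Answer: 151.21

Derivation:
After 1 (deposit($100)): balance=$600.00 total_interest=$0.00
After 2 (year_end (apply 12% annual interest)): balance=$672.00 total_interest=$72.00
After 3 (month_end (apply 3% monthly interest)): balance=$692.16 total_interest=$92.16
After 4 (withdraw($200)): balance=$492.16 total_interest=$92.16
After 5 (year_end (apply 12% annual interest)): balance=$551.21 total_interest=$151.21
After 6 (withdraw($100)): balance=$451.21 total_interest=$151.21
After 7 (deposit($200)): balance=$651.21 total_interest=$151.21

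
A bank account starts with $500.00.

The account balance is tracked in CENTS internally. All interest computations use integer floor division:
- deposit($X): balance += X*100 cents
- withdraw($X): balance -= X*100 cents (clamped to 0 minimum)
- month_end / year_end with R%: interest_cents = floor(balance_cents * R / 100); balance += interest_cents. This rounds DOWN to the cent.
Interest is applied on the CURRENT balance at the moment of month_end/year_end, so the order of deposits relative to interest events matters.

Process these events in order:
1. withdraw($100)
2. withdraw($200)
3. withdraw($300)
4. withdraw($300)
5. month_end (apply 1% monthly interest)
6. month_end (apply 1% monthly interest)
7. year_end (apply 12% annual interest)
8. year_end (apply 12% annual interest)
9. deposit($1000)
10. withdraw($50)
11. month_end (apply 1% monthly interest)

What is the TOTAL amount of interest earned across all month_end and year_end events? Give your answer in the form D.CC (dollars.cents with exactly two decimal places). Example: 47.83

After 1 (withdraw($100)): balance=$400.00 total_interest=$0.00
After 2 (withdraw($200)): balance=$200.00 total_interest=$0.00
After 3 (withdraw($300)): balance=$0.00 total_interest=$0.00
After 4 (withdraw($300)): balance=$0.00 total_interest=$0.00
After 5 (month_end (apply 1% monthly interest)): balance=$0.00 total_interest=$0.00
After 6 (month_end (apply 1% monthly interest)): balance=$0.00 total_interest=$0.00
After 7 (year_end (apply 12% annual interest)): balance=$0.00 total_interest=$0.00
After 8 (year_end (apply 12% annual interest)): balance=$0.00 total_interest=$0.00
After 9 (deposit($1000)): balance=$1000.00 total_interest=$0.00
After 10 (withdraw($50)): balance=$950.00 total_interest=$0.00
After 11 (month_end (apply 1% monthly interest)): balance=$959.50 total_interest=$9.50

Answer: 9.50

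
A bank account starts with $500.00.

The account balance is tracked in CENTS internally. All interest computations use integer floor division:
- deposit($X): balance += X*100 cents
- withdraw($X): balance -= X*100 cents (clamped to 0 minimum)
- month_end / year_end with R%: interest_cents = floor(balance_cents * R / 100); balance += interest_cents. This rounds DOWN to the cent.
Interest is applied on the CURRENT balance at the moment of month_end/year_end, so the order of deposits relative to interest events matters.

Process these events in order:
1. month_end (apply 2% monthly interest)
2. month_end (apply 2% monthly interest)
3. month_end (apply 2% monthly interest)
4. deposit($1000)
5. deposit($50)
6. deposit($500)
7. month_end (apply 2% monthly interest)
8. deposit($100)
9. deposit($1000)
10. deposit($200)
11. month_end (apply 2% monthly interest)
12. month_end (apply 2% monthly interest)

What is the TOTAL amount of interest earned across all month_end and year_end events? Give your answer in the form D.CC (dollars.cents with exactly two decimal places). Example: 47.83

Answer: 210.46

Derivation:
After 1 (month_end (apply 2% monthly interest)): balance=$510.00 total_interest=$10.00
After 2 (month_end (apply 2% monthly interest)): balance=$520.20 total_interest=$20.20
After 3 (month_end (apply 2% monthly interest)): balance=$530.60 total_interest=$30.60
After 4 (deposit($1000)): balance=$1530.60 total_interest=$30.60
After 5 (deposit($50)): balance=$1580.60 total_interest=$30.60
After 6 (deposit($500)): balance=$2080.60 total_interest=$30.60
After 7 (month_end (apply 2% monthly interest)): balance=$2122.21 total_interest=$72.21
After 8 (deposit($100)): balance=$2222.21 total_interest=$72.21
After 9 (deposit($1000)): balance=$3222.21 total_interest=$72.21
After 10 (deposit($200)): balance=$3422.21 total_interest=$72.21
After 11 (month_end (apply 2% monthly interest)): balance=$3490.65 total_interest=$140.65
After 12 (month_end (apply 2% monthly interest)): balance=$3560.46 total_interest=$210.46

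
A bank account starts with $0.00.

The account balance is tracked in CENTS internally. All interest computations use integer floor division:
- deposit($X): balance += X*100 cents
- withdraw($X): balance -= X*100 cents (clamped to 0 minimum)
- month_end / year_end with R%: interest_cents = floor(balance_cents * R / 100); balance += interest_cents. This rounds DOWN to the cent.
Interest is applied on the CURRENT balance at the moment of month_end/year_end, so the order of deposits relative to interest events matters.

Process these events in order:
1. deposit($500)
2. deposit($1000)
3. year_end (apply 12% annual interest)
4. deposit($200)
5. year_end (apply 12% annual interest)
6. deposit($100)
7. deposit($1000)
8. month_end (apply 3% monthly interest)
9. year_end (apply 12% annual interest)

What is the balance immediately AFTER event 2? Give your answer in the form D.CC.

Answer: 1500.00

Derivation:
After 1 (deposit($500)): balance=$500.00 total_interest=$0.00
After 2 (deposit($1000)): balance=$1500.00 total_interest=$0.00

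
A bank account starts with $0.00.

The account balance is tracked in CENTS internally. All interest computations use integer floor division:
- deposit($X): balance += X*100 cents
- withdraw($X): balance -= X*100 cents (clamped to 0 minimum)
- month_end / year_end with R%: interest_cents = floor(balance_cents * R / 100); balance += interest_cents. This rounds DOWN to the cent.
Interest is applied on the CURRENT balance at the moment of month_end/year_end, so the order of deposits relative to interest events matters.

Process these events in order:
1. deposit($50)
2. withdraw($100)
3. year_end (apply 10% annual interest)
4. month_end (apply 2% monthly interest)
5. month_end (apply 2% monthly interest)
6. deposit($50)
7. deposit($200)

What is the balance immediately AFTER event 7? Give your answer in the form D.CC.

Answer: 250.00

Derivation:
After 1 (deposit($50)): balance=$50.00 total_interest=$0.00
After 2 (withdraw($100)): balance=$0.00 total_interest=$0.00
After 3 (year_end (apply 10% annual interest)): balance=$0.00 total_interest=$0.00
After 4 (month_end (apply 2% monthly interest)): balance=$0.00 total_interest=$0.00
After 5 (month_end (apply 2% monthly interest)): balance=$0.00 total_interest=$0.00
After 6 (deposit($50)): balance=$50.00 total_interest=$0.00
After 7 (deposit($200)): balance=$250.00 total_interest=$0.00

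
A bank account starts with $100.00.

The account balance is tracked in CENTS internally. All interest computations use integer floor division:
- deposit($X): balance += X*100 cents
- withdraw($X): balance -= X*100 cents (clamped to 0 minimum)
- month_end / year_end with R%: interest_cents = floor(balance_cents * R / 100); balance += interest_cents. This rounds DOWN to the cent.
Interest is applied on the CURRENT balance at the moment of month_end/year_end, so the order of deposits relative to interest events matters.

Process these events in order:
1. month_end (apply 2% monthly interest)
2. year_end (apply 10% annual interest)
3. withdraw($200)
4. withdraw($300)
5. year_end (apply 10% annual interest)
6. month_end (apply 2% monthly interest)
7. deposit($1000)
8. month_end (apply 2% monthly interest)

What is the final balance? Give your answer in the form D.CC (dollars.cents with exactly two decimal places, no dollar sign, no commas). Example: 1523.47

Answer: 1020.00

Derivation:
After 1 (month_end (apply 2% monthly interest)): balance=$102.00 total_interest=$2.00
After 2 (year_end (apply 10% annual interest)): balance=$112.20 total_interest=$12.20
After 3 (withdraw($200)): balance=$0.00 total_interest=$12.20
After 4 (withdraw($300)): balance=$0.00 total_interest=$12.20
After 5 (year_end (apply 10% annual interest)): balance=$0.00 total_interest=$12.20
After 6 (month_end (apply 2% monthly interest)): balance=$0.00 total_interest=$12.20
After 7 (deposit($1000)): balance=$1000.00 total_interest=$12.20
After 8 (month_end (apply 2% monthly interest)): balance=$1020.00 total_interest=$32.20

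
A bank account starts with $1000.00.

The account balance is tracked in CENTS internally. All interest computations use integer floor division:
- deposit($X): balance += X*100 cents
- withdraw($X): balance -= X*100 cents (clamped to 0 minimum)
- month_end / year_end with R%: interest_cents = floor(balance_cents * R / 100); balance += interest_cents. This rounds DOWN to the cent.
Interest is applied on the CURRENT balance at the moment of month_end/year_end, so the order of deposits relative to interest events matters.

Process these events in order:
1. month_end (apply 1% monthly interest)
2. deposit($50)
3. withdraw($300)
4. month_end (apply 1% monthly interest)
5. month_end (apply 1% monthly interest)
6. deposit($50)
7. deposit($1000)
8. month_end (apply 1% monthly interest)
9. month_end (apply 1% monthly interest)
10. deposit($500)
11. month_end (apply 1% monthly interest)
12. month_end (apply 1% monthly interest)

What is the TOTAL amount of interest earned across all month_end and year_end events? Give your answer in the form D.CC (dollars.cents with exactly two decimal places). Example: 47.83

After 1 (month_end (apply 1% monthly interest)): balance=$1010.00 total_interest=$10.00
After 2 (deposit($50)): balance=$1060.00 total_interest=$10.00
After 3 (withdraw($300)): balance=$760.00 total_interest=$10.00
After 4 (month_end (apply 1% monthly interest)): balance=$767.60 total_interest=$17.60
After 5 (month_end (apply 1% monthly interest)): balance=$775.27 total_interest=$25.27
After 6 (deposit($50)): balance=$825.27 total_interest=$25.27
After 7 (deposit($1000)): balance=$1825.27 total_interest=$25.27
After 8 (month_end (apply 1% monthly interest)): balance=$1843.52 total_interest=$43.52
After 9 (month_end (apply 1% monthly interest)): balance=$1861.95 total_interest=$61.95
After 10 (deposit($500)): balance=$2361.95 total_interest=$61.95
After 11 (month_end (apply 1% monthly interest)): balance=$2385.56 total_interest=$85.56
After 12 (month_end (apply 1% monthly interest)): balance=$2409.41 total_interest=$109.41

Answer: 109.41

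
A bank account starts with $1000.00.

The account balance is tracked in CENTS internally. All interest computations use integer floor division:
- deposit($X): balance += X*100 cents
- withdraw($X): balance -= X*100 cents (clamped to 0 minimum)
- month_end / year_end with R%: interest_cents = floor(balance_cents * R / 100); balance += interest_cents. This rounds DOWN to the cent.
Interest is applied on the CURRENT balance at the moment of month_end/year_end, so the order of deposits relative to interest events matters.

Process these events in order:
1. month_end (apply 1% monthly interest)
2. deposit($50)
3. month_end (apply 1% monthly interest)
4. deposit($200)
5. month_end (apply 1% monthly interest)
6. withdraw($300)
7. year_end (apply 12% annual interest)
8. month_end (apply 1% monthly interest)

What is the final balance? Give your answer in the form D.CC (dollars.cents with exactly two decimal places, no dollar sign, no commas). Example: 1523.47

After 1 (month_end (apply 1% monthly interest)): balance=$1010.00 total_interest=$10.00
After 2 (deposit($50)): balance=$1060.00 total_interest=$10.00
After 3 (month_end (apply 1% monthly interest)): balance=$1070.60 total_interest=$20.60
After 4 (deposit($200)): balance=$1270.60 total_interest=$20.60
After 5 (month_end (apply 1% monthly interest)): balance=$1283.30 total_interest=$33.30
After 6 (withdraw($300)): balance=$983.30 total_interest=$33.30
After 7 (year_end (apply 12% annual interest)): balance=$1101.29 total_interest=$151.29
After 8 (month_end (apply 1% monthly interest)): balance=$1112.30 total_interest=$162.30

Answer: 1112.30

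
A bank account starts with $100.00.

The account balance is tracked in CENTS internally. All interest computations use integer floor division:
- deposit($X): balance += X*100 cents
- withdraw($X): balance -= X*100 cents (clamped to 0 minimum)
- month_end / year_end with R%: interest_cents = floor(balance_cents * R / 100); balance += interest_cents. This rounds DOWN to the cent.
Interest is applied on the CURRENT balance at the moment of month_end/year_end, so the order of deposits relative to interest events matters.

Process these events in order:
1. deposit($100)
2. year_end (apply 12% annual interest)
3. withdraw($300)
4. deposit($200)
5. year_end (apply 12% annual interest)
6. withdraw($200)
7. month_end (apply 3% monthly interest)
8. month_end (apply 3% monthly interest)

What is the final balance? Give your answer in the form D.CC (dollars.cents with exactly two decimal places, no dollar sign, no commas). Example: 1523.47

Answer: 25.46

Derivation:
After 1 (deposit($100)): balance=$200.00 total_interest=$0.00
After 2 (year_end (apply 12% annual interest)): balance=$224.00 total_interest=$24.00
After 3 (withdraw($300)): balance=$0.00 total_interest=$24.00
After 4 (deposit($200)): balance=$200.00 total_interest=$24.00
After 5 (year_end (apply 12% annual interest)): balance=$224.00 total_interest=$48.00
After 6 (withdraw($200)): balance=$24.00 total_interest=$48.00
After 7 (month_end (apply 3% monthly interest)): balance=$24.72 total_interest=$48.72
After 8 (month_end (apply 3% monthly interest)): balance=$25.46 total_interest=$49.46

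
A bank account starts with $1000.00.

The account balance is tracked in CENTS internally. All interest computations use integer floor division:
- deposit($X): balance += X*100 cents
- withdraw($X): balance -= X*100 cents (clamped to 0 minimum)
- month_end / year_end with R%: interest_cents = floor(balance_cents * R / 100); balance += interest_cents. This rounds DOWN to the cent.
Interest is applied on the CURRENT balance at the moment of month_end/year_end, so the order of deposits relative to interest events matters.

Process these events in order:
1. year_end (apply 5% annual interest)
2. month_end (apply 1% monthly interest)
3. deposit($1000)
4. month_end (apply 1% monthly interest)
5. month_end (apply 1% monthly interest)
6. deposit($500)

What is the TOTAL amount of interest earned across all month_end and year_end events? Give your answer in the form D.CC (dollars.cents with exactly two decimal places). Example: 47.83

Answer: 101.91

Derivation:
After 1 (year_end (apply 5% annual interest)): balance=$1050.00 total_interest=$50.00
After 2 (month_end (apply 1% monthly interest)): balance=$1060.50 total_interest=$60.50
After 3 (deposit($1000)): balance=$2060.50 total_interest=$60.50
After 4 (month_end (apply 1% monthly interest)): balance=$2081.10 total_interest=$81.10
After 5 (month_end (apply 1% monthly interest)): balance=$2101.91 total_interest=$101.91
After 6 (deposit($500)): balance=$2601.91 total_interest=$101.91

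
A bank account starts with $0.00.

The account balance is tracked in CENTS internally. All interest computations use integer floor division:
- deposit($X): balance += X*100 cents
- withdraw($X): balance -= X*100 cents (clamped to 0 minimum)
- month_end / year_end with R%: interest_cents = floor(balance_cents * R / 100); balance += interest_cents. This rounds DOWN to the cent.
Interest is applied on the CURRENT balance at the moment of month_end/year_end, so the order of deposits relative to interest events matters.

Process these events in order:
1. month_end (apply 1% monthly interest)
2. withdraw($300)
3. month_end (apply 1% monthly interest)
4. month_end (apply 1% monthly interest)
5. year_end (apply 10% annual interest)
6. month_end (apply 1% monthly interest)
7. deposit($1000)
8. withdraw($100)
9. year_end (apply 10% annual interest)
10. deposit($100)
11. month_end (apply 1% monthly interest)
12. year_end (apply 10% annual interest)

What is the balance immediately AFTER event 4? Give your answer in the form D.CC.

Answer: 0.00

Derivation:
After 1 (month_end (apply 1% monthly interest)): balance=$0.00 total_interest=$0.00
After 2 (withdraw($300)): balance=$0.00 total_interest=$0.00
After 3 (month_end (apply 1% monthly interest)): balance=$0.00 total_interest=$0.00
After 4 (month_end (apply 1% monthly interest)): balance=$0.00 total_interest=$0.00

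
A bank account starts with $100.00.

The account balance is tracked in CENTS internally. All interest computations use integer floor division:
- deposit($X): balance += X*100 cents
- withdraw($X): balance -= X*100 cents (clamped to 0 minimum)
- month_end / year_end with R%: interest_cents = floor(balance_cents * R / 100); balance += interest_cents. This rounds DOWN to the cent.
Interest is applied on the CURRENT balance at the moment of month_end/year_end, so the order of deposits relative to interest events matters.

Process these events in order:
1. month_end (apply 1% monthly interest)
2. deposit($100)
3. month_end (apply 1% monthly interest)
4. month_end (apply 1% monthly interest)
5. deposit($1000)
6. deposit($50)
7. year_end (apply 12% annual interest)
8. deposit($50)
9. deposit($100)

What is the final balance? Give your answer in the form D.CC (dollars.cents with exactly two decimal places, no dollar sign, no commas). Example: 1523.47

Answer: 1555.64

Derivation:
After 1 (month_end (apply 1% monthly interest)): balance=$101.00 total_interest=$1.00
After 2 (deposit($100)): balance=$201.00 total_interest=$1.00
After 3 (month_end (apply 1% monthly interest)): balance=$203.01 total_interest=$3.01
After 4 (month_end (apply 1% monthly interest)): balance=$205.04 total_interest=$5.04
After 5 (deposit($1000)): balance=$1205.04 total_interest=$5.04
After 6 (deposit($50)): balance=$1255.04 total_interest=$5.04
After 7 (year_end (apply 12% annual interest)): balance=$1405.64 total_interest=$155.64
After 8 (deposit($50)): balance=$1455.64 total_interest=$155.64
After 9 (deposit($100)): balance=$1555.64 total_interest=$155.64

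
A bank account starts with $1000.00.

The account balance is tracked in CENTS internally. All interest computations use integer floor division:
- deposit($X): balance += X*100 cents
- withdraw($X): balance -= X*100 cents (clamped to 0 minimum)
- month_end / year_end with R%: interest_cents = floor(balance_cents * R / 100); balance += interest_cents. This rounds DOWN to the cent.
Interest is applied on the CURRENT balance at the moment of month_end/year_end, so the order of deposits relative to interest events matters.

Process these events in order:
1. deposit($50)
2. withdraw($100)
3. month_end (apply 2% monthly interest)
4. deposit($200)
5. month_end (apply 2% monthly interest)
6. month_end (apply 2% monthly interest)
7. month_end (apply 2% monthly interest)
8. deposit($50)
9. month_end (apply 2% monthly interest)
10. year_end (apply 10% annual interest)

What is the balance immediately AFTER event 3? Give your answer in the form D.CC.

After 1 (deposit($50)): balance=$1050.00 total_interest=$0.00
After 2 (withdraw($100)): balance=$950.00 total_interest=$0.00
After 3 (month_end (apply 2% monthly interest)): balance=$969.00 total_interest=$19.00

Answer: 969.00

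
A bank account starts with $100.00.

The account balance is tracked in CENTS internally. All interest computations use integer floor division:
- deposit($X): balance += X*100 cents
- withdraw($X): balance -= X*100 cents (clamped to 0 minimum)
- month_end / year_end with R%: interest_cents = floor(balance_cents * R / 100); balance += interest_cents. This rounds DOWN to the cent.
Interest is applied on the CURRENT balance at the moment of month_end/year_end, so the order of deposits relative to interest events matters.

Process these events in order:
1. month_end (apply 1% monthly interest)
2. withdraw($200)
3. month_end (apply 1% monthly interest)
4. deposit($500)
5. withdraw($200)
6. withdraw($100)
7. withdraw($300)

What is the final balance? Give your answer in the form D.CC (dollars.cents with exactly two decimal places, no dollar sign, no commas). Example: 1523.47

After 1 (month_end (apply 1% monthly interest)): balance=$101.00 total_interest=$1.00
After 2 (withdraw($200)): balance=$0.00 total_interest=$1.00
After 3 (month_end (apply 1% monthly interest)): balance=$0.00 total_interest=$1.00
After 4 (deposit($500)): balance=$500.00 total_interest=$1.00
After 5 (withdraw($200)): balance=$300.00 total_interest=$1.00
After 6 (withdraw($100)): balance=$200.00 total_interest=$1.00
After 7 (withdraw($300)): balance=$0.00 total_interest=$1.00

Answer: 0.00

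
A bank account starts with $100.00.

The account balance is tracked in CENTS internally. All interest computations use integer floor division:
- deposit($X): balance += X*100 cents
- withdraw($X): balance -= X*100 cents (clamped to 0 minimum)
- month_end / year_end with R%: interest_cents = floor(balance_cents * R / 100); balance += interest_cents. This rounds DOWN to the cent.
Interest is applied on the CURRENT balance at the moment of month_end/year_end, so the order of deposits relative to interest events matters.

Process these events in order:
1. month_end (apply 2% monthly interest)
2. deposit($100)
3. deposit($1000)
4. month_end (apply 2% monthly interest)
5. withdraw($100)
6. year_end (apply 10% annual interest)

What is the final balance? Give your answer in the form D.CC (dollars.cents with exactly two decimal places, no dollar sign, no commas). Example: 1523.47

After 1 (month_end (apply 2% monthly interest)): balance=$102.00 total_interest=$2.00
After 2 (deposit($100)): balance=$202.00 total_interest=$2.00
After 3 (deposit($1000)): balance=$1202.00 total_interest=$2.00
After 4 (month_end (apply 2% monthly interest)): balance=$1226.04 total_interest=$26.04
After 5 (withdraw($100)): balance=$1126.04 total_interest=$26.04
After 6 (year_end (apply 10% annual interest)): balance=$1238.64 total_interest=$138.64

Answer: 1238.64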